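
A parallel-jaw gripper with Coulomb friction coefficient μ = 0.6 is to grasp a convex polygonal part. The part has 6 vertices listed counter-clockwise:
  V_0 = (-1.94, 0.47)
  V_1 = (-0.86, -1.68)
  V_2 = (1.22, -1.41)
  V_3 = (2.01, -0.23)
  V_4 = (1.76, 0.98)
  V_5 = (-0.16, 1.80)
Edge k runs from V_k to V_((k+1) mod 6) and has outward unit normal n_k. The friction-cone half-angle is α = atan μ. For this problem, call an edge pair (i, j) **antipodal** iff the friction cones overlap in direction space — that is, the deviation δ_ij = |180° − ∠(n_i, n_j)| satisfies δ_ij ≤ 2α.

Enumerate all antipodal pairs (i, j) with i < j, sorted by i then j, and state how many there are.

count = 6; pairs: (0,2), (0,3), (0,4), (1,4), (1,5), (2,5)

α = atan 0.6 = 30.96°;  2α = 61.93°
n_0 = (-0.8936, -0.4489)
n_1 = (+0.1287, -0.9917)
n_2 = (+0.8310, -0.5563)
n_3 = (+0.9793, +0.2023)
n_4 = (+0.3928, +0.9196)
n_5 = (-0.5986, +0.8011)
  (0,1): δ = 109.28°  ·
  (0,2): δ = 60.47°  ✓
  (0,3): δ = 15.00°  ✓
  (0,4): δ = 40.20°  ✓
  (0,5): δ = 100.10°  ·
  (1,2): δ = 131.20°  ·
  (1,3): δ = 85.72°  ·
  (1,4): δ = 30.52°  ✓
  (1,5): δ = 29.37°  ✓
  (2,3): δ = 134.52°  ·
  (2,4): δ = 79.32°  ·
  (2,5): δ = 19.43°  ✓
  (3,4): δ = 124.80°  ·
  (3,5): δ = 64.91°  ·
  (4,5): δ = 120.11°  ·
antipodal pairs: 6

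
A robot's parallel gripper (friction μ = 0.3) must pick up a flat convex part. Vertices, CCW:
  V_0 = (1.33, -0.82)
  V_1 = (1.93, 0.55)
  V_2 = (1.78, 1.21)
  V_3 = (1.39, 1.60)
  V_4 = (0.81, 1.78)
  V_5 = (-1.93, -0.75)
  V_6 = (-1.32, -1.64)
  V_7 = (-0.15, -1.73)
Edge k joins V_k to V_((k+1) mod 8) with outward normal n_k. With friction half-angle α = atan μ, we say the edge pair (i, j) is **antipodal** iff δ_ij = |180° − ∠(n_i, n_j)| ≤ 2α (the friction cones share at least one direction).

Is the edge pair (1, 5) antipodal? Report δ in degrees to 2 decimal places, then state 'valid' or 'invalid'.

α = atan 0.3 = 16.70°;  2α = 33.40°
edge 1: e_1 = (-0.15, +0.66);  n_1 = (+0.9751, +0.2216)
edge 5: e_5 = (+0.61, -0.89);  n_5 = (-0.8249, -0.5653)
∠(n_1, n_5) = 158.38°
δ = |180° − 158.38°| = 21.62°
21.62° ≤ 2α = 33.40°  →  valid

δ = 21.62°, valid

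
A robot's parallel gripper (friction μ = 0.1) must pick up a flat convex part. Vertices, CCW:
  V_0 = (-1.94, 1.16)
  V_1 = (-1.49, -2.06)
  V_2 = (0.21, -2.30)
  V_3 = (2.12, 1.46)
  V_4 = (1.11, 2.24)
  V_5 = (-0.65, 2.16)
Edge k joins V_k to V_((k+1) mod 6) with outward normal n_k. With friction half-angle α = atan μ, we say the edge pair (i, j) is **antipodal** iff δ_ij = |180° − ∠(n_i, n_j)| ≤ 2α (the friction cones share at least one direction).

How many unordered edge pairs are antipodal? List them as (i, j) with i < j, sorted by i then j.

α = atan 0.1 = 5.71°;  2α = 11.42°
n_0 = (-0.9904, -0.1384)
n_1 = (-0.1398, -0.9902)
n_2 = (+0.8916, -0.4529)
n_3 = (+0.6112, +0.7915)
n_4 = (-0.0454, +0.9990)
n_5 = (-0.6127, +0.7903)
  (0,1): δ = 105.99°  ·
  (0,2): δ = 34.89°  ·
  (0,3): δ = 44.37°  ·
  (0,4): δ = 84.65°  ·
  (0,5): δ = 119.83°  ·
  (1,2): δ = 108.89°  ·
  (1,3): δ = 29.64°  ·
  (1,4): δ = 10.64°  ✓
  (1,5): δ = 45.82°  ·
  (2,3): δ = 100.75°  ·
  (2,4): δ = 60.47°  ·
  (2,5): δ = 25.29°  ·
  (3,4): δ = 139.72°  ·
  (3,5): δ = 104.54°  ·
  (4,5): δ = 144.82°  ·
antipodal pairs: 1

count = 1; pairs: (1,4)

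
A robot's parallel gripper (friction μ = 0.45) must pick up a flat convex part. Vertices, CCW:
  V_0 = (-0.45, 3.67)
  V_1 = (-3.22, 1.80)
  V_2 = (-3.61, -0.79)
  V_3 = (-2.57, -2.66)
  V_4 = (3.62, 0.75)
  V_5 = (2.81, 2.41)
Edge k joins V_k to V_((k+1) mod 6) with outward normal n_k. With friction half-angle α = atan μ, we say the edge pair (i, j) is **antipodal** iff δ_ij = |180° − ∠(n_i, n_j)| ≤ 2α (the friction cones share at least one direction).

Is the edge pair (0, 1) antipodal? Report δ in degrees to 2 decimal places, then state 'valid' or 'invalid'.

δ = 132.59°, invalid

α = atan 0.45 = 24.23°;  2α = 48.46°
edge 0: e_0 = (-2.77, -1.87);  n_0 = (-0.5595, +0.8288)
edge 1: e_1 = (-0.39, -2.59);  n_1 = (-0.9889, +0.1489)
∠(n_0, n_1) = 47.41°
δ = |180° − 47.41°| = 132.59°
132.59° > 2α = 48.46°  →  invalid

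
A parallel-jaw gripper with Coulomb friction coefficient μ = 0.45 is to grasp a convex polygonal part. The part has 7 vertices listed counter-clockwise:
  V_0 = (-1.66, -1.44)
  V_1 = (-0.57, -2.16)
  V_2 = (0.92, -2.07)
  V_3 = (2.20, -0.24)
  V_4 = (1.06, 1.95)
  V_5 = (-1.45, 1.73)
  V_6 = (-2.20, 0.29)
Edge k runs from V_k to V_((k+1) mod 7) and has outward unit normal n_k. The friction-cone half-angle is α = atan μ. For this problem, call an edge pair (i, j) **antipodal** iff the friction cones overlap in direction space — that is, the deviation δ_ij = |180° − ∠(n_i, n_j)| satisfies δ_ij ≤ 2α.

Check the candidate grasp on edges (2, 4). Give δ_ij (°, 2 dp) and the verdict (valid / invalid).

δ = 50.02°, invalid

α = atan 0.45 = 24.23°;  2α = 48.46°
edge 2: e_2 = (+1.28, +1.83);  n_2 = (+0.8194, -0.5732)
edge 4: e_4 = (-2.51, -0.22);  n_4 = (-0.0873, +0.9962)
∠(n_2, n_4) = 129.98°
δ = |180° − 129.98°| = 50.02°
50.02° > 2α = 48.46°  →  invalid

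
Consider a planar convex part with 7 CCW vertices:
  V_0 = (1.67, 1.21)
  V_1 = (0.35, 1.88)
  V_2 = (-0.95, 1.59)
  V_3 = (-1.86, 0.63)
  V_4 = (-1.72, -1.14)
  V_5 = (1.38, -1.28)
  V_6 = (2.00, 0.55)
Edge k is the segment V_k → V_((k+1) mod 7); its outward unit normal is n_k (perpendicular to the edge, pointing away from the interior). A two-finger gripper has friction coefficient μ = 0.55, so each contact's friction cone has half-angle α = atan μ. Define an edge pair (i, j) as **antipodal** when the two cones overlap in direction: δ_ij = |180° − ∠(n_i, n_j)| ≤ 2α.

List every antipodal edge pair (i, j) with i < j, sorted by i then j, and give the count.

count = 6; pairs: (0,4), (1,4), (2,4), (2,5), (3,5), (3,6)

α = atan 0.55 = 28.81°;  2α = 57.62°
n_0 = (+0.4526, +0.8917)
n_1 = (-0.2177, +0.9760)
n_2 = (-0.7258, +0.6880)
n_3 = (-0.9969, -0.0788)
n_4 = (-0.0451, -0.9990)
n_5 = (+0.9471, -0.3209)
n_6 = (+0.8944, +0.4472)
  (0,1): δ = 140.51°  ·
  (0,2): δ = 106.56°  ·
  (0,3): δ = 58.57°  ·
  (0,4): δ = 24.33°  ✓
  (0,5): δ = 98.19°  ·
  (0,6): δ = 143.48°  ·
  (1,2): δ = 146.04°  ·
  (1,3): δ = 98.05°  ·
  (1,4): δ = 15.16°  ✓
  (1,5): δ = 58.71°  ·
  (1,6): δ = 103.99°  ·
  (2,3): δ = 132.01°  ·
  (2,4): δ = 49.12°  ✓
  (2,5): δ = 24.75°  ✓
  (2,6): δ = 70.03°  ·
  (3,4): δ = 97.11°  ·
  (3,5): δ = 23.24°  ✓
  (3,6): δ = 22.04°  ✓
  (4,5): δ = 106.13°  ·
  (4,6): δ = 60.85°  ·
  (5,6): δ = 134.72°  ·
antipodal pairs: 6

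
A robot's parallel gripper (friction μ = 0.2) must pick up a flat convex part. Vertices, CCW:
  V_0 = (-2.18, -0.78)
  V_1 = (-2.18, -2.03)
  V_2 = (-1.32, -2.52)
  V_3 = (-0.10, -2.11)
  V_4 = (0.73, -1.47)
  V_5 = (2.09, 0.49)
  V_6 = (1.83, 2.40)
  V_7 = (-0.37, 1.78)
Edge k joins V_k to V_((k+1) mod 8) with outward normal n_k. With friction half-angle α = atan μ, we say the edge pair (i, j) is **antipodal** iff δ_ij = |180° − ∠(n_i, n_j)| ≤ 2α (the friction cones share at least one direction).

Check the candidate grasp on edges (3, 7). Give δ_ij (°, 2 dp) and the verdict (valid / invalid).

δ = 17.10°, valid

α = atan 0.2 = 11.31°;  2α = 22.62°
edge 3: e_3 = (+0.83, +0.64);  n_3 = (+0.6106, -0.7919)
edge 7: e_7 = (-1.81, -2.56);  n_7 = (-0.8165, +0.5773)
∠(n_3, n_7) = 162.90°
δ = |180° − 162.90°| = 17.10°
17.10° ≤ 2α = 22.62°  →  valid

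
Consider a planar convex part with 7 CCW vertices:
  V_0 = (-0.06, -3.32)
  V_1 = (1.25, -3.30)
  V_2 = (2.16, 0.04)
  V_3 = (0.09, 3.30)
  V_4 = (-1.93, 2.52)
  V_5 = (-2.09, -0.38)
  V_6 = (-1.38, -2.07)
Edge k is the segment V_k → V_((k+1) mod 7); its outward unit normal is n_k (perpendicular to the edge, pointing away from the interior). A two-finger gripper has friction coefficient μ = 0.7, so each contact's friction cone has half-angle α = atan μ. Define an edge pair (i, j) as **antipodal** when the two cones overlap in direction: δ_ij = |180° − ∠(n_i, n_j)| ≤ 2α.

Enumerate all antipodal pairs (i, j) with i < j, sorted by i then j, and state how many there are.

count = 10; pairs: (0,2), (0,3), (1,3), (1,4), (1,5), (1,6), (2,4), (2,5), (2,6), (3,6)

α = atan 0.7 = 34.99°;  2α = 69.98°
n_0 = (+0.0153, -0.9999)
n_1 = (+0.9648, -0.2629)
n_2 = (+0.8442, +0.5360)
n_3 = (-0.3602, +0.9329)
n_4 = (-0.9985, +0.0551)
n_5 = (-0.9219, -0.3873)
n_6 = (-0.6876, -0.7261)
  (0,1): δ = 106.12°  ·
  (0,2): δ = 58.46°  ✓
  (0,3): δ = 20.24°  ✓
  (0,4): δ = 85.97°  ·
  (0,5): δ = 111.91°  ·
  (0,6): δ = 135.69°  ·
  (1,2): δ = 132.35°  ·
  (1,3): δ = 53.65°  ✓
  (1,4): δ = 12.08°  ✓
  (1,5): δ = 38.03°  ✓
  (1,6): δ = 61.80°  ✓
  (2,3): δ = 101.30°  ·
  (2,4): δ = 35.57°  ✓
  (2,5): δ = 9.63°  ✓
  (2,6): δ = 14.15°  ✓
  (3,4): δ = 114.27°  ·
  (3,5): δ = 88.33°  ·
  (3,6): δ = 64.55°  ✓
  (4,5): δ = 154.05°  ·
  (4,6): δ = 130.28°  ·
  (5,6): δ = 156.23°  ·
antipodal pairs: 10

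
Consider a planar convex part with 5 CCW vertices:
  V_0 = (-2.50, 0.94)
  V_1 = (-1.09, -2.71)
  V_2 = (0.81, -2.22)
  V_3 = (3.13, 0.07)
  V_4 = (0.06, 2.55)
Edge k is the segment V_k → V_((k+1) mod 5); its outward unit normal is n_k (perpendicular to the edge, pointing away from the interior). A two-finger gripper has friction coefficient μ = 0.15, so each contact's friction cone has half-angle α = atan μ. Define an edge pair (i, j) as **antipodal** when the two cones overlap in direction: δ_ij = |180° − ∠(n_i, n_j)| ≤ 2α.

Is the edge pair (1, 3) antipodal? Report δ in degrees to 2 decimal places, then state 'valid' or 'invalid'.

α = atan 0.15 = 8.53°;  2α = 17.06°
edge 1: e_1 = (+1.90, +0.49);  n_1 = (+0.2497, -0.9683)
edge 3: e_3 = (-3.07, +2.48);  n_3 = (+0.6284, +0.7779)
∠(n_1, n_3) = 126.61°
δ = |180° − 126.61°| = 53.39°
53.39° > 2α = 17.06°  →  invalid

δ = 53.39°, invalid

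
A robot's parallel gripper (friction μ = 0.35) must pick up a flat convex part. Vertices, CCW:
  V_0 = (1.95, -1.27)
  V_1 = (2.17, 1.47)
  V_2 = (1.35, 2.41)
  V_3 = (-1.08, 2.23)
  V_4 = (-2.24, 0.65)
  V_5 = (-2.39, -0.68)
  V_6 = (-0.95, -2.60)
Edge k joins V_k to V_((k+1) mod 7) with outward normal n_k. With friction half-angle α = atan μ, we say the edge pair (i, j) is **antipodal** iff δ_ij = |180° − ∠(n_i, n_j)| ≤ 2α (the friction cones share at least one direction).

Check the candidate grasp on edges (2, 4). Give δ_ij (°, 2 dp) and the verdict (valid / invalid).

α = atan 0.35 = 19.29°;  2α = 38.58°
edge 2: e_2 = (-2.43, -0.18);  n_2 = (-0.0739, +0.9973)
edge 4: e_4 = (-0.15, -1.33);  n_4 = (-0.9937, +0.1121)
∠(n_2, n_4) = 79.33°
δ = |180° − 79.33°| = 100.67°
100.67° > 2α = 38.58°  →  invalid

δ = 100.67°, invalid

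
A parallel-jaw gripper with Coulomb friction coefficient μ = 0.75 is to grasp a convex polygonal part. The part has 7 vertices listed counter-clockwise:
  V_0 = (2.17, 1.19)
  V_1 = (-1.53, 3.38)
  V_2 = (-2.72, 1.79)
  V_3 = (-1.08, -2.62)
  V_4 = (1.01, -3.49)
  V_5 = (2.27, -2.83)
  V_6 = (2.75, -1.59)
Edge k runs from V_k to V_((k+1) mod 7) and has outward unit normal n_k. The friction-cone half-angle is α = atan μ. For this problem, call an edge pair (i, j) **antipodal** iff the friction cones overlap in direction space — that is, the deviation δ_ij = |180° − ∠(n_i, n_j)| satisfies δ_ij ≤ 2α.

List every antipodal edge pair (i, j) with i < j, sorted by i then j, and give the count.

α = atan 0.75 = 36.87°;  2α = 73.74°
n_0 = (+0.5094, +0.8606)
n_1 = (-0.8006, +0.5992)
n_2 = (-0.9373, -0.3486)
n_3 = (-0.3843, -0.9232)
n_4 = (+0.4640, -0.8858)
n_5 = (+0.9326, -0.3610)
n_6 = (+0.9789, +0.2042)
  (0,1): δ = 96.19°  ·
  (0,2): δ = 38.98°  ✓
  (0,3): δ = 8.02°  ✓
  (0,4): δ = 58.27°  ✓
  (0,5): δ = 99.46°  ·
  (0,6): δ = 132.41°  ·
  (1,2): δ = 122.79°  ·
  (1,3): δ = 75.79°  ·
  (1,4): δ = 25.54°  ✓
  (1,5): δ = 15.65°  ✓
  (1,6): δ = 48.60°  ✓
  (2,3): δ = 133.00°  ·
  (2,4): δ = 82.75°  ·
  (2,5): δ = 41.56°  ✓
  (2,6): δ = 8.61°  ✓
  (3,4): δ = 129.75°  ·
  (3,5): δ = 88.56°  ·
  (3,6): δ = 55.61°  ✓
  (4,5): δ = 138.81°  ·
  (4,6): δ = 105.86°  ·
  (5,6): δ = 147.05°  ·
antipodal pairs: 9

count = 9; pairs: (0,2), (0,3), (0,4), (1,4), (1,5), (1,6), (2,5), (2,6), (3,6)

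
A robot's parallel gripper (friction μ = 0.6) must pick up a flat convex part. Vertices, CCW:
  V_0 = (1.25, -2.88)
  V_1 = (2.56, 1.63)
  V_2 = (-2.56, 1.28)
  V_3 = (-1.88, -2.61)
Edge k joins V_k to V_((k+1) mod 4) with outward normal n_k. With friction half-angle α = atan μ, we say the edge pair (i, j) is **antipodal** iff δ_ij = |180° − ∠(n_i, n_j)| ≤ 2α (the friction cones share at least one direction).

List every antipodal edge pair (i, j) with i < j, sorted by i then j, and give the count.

α = atan 0.6 = 30.96°;  2α = 61.93°
n_0 = (+0.9603, -0.2789)
n_1 = (-0.0682, +0.9977)
n_2 = (-0.9851, -0.1722)
n_3 = (-0.0859, -0.9963)
  (0,1): δ = 69.89°  ·
  (0,2): δ = 26.11°  ✓
  (0,3): δ = 101.27°  ·
  (1,2): δ = 84.00°  ·
  (1,3): δ = 8.84°  ✓
  (2,3): δ = 104.85°  ·
antipodal pairs: 2

count = 2; pairs: (0,2), (1,3)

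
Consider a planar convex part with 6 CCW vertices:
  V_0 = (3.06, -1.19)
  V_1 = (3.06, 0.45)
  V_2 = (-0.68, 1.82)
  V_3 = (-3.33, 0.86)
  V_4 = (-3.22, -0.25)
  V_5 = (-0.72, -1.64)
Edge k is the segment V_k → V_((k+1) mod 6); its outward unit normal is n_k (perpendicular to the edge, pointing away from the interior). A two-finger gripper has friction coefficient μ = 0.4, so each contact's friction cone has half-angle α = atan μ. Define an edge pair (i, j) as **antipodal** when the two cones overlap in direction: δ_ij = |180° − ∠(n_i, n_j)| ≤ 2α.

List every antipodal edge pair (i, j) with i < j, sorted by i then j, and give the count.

α = atan 0.4 = 21.80°;  2α = 43.60°
n_0 = (+1.0000, -0.0000)
n_1 = (+0.3440, +0.9390)
n_2 = (-0.3406, +0.9402)
n_3 = (-0.9951, -0.0986)
n_4 = (-0.4859, -0.8740)
n_5 = (+0.1182, -0.9930)
  (0,1): δ = 110.12°  ·
  (0,2): δ = 70.09°  ·
  (0,3): δ = 5.66°  ✓
  (0,4): δ = 60.93°  ·
  (0,5): δ = 96.79°  ·
  (1,2): δ = 139.97°  ·
  (1,3): δ = 64.22°  ·
  (1,4): δ = 8.96°  ✓
  (1,5): δ = 26.91°  ✓
  (2,3): δ = 104.25°  ·
  (2,4): δ = 48.99°  ·
  (2,5): δ = 13.12°  ✓
  (3,4): δ = 124.73°  ·
  (3,5): δ = 88.87°  ·
  (4,5): δ = 144.14°  ·
antipodal pairs: 4

count = 4; pairs: (0,3), (1,4), (1,5), (2,5)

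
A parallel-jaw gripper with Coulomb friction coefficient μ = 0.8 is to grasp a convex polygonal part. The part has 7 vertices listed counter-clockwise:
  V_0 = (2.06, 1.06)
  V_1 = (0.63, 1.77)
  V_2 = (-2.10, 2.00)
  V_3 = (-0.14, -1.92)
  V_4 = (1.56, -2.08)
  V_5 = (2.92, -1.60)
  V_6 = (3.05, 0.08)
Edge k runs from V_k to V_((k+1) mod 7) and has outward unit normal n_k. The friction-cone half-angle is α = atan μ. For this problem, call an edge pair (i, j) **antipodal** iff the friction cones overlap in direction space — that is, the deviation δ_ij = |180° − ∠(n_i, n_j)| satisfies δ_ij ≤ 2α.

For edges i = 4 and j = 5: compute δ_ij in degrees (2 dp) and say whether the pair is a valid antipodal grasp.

α = atan 0.8 = 38.66°;  2α = 77.32°
edge 4: e_4 = (+1.36, +0.48);  n_4 = (+0.3328, -0.9430)
edge 5: e_5 = (+0.13, +1.68);  n_5 = (+0.9970, -0.0772)
∠(n_4, n_5) = 66.14°
δ = |180° − 66.14°| = 113.86°
113.86° > 2α = 77.32°  →  invalid

δ = 113.86°, invalid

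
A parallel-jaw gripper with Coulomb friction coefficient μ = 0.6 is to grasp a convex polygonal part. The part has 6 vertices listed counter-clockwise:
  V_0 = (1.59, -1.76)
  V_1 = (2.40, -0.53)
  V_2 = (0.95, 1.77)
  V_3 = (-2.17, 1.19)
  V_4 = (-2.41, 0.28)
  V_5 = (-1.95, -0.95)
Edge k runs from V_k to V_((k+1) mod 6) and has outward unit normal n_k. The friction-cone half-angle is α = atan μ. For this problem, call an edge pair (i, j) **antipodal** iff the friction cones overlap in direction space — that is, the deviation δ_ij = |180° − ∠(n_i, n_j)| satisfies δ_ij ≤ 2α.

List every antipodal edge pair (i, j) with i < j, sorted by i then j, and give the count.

count = 7; pairs: (0,2), (0,3), (0,4), (1,3), (1,4), (1,5), (2,5)

α = atan 0.6 = 30.96°;  2α = 61.93°
n_0 = (+0.8352, -0.5500)
n_1 = (+0.8459, +0.5333)
n_2 = (-0.1828, +0.9832)
n_3 = (-0.9669, +0.2550)
n_4 = (-0.9366, -0.3503)
n_5 = (-0.2230, -0.9748)
  (0,1): δ = 114.40°  ·
  (0,2): δ = 46.10°  ✓
  (0,3): δ = 18.59°  ✓
  (0,4): δ = 53.87°  ✓
  (0,5): δ = 110.48°  ·
  (1,2): δ = 111.70°  ·
  (1,3): δ = 47.00°  ✓
  (1,4): δ = 11.72°  ✓
  (1,5): δ = 44.88°  ✓
  (2,3): δ = 115.31°  ·
  (2,4): δ = 80.03°  ·
  (2,5): δ = 23.42°  ✓
  (3,4): δ = 144.72°  ·
  (3,5): δ = 88.11°  ·
  (4,5): δ = 123.39°  ·
antipodal pairs: 7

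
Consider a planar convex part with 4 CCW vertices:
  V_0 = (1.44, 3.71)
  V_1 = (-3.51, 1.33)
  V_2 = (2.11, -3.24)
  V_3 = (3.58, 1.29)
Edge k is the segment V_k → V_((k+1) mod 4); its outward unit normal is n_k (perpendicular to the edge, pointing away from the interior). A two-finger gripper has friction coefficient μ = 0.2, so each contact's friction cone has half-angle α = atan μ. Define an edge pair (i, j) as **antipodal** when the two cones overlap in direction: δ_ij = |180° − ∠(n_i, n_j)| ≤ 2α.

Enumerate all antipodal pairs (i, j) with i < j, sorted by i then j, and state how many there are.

α = atan 0.2 = 11.31°;  2α = 22.62°
n_0 = (-0.4333, +0.9012)
n_1 = (-0.6309, -0.7759)
n_2 = (+0.9512, -0.3087)
n_3 = (+0.7491, +0.6624)
  (0,1): δ = 64.80°  ·
  (0,2): δ = 46.34°  ·
  (0,3): δ = 105.81°  ·
  (1,2): δ = 68.86°  ·
  (1,3): δ = 9.40°  ✓
  (2,3): δ = 120.54°  ·
antipodal pairs: 1

count = 1; pairs: (1,3)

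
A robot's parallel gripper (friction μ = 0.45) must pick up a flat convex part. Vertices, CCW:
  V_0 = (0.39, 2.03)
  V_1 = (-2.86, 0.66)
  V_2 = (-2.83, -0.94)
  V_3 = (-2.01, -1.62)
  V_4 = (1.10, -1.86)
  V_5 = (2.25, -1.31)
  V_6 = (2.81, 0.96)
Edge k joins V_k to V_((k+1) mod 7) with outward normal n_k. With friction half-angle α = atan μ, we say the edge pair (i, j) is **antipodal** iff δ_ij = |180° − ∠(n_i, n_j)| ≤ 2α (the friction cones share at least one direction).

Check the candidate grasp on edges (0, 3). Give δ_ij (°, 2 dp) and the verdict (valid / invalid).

α = atan 0.45 = 24.23°;  2α = 48.46°
edge 0: e_0 = (-3.25, -1.37);  n_0 = (-0.3884, +0.9215)
edge 3: e_3 = (+3.11, -0.24);  n_3 = (-0.0769, -0.9970)
∠(n_0, n_3) = 152.73°
δ = |180° − 152.73°| = 27.27°
27.27° ≤ 2α = 48.46°  →  valid

δ = 27.27°, valid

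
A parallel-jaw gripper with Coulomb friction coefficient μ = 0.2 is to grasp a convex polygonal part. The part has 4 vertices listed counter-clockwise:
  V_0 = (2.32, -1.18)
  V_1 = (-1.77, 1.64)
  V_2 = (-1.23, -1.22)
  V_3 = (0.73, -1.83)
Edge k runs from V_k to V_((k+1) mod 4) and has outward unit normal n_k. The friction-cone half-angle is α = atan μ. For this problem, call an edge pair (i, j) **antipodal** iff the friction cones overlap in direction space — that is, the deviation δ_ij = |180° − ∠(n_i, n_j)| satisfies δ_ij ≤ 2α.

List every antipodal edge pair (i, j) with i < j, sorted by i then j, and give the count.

count = 1; pairs: (0,2)

α = atan 0.2 = 11.31°;  2α = 22.62°
n_0 = (+0.5676, +0.8233)
n_1 = (-0.9826, -0.1855)
n_2 = (-0.2972, -0.9548)
n_3 = (+0.3784, -0.9256)
  (0,1): δ = 44.72°  ·
  (0,2): δ = 17.30°  ✓
  (0,3): δ = 56.82°  ·
  (1,2): δ = 117.98°  ·
  (1,3): δ = 78.46°  ·
  (2,3): δ = 140.48°  ·
antipodal pairs: 1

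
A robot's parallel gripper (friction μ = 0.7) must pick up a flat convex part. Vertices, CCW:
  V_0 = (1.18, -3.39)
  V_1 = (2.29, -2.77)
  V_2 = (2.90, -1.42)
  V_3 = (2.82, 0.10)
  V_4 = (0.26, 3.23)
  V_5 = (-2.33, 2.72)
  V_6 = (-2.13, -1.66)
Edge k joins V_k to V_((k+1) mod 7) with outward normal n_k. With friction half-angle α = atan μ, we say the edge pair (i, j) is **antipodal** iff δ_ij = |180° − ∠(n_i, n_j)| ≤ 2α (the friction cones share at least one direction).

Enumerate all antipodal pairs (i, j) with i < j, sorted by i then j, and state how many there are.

α = atan 0.7 = 34.99°;  2α = 69.98°
n_0 = (+0.4876, -0.8730)
n_1 = (+0.9113, -0.4118)
n_2 = (+0.9986, +0.0526)
n_3 = (+0.7741, +0.6331)
n_4 = (-0.1932, +0.9812)
n_5 = (-0.9990, -0.0456)
n_6 = (-0.4632, -0.8863)
  (0,1): δ = 143.50°  ·
  (0,2): δ = 116.17°  ·
  (0,3): δ = 79.91°  ·
  (0,4): δ = 18.05°  ✓
  (0,5): δ = 63.43°  ✓
  (0,6): δ = 123.22°  ·
  (1,2): δ = 152.67°  ·
  (1,3): δ = 116.40°  ·
  (1,4): δ = 54.54°  ✓
  (1,5): δ = 26.93°  ✓
  (1,6): δ = 86.72°  ·
  (2,3): δ = 143.73°  ·
  (2,4): δ = 81.87°  ·
  (2,5): δ = 0.40°  ✓
  (2,6): δ = 59.39°  ✓
  (3,4): δ = 118.14°  ·
  (3,5): δ = 36.67°  ✓
  (3,6): δ = 23.13°  ✓
  (4,5): δ = 98.53°  ·
  (4,6): δ = 38.73°  ✓
  (5,6): δ = 120.21°  ·
antipodal pairs: 9

count = 9; pairs: (0,4), (0,5), (1,4), (1,5), (2,5), (2,6), (3,5), (3,6), (4,6)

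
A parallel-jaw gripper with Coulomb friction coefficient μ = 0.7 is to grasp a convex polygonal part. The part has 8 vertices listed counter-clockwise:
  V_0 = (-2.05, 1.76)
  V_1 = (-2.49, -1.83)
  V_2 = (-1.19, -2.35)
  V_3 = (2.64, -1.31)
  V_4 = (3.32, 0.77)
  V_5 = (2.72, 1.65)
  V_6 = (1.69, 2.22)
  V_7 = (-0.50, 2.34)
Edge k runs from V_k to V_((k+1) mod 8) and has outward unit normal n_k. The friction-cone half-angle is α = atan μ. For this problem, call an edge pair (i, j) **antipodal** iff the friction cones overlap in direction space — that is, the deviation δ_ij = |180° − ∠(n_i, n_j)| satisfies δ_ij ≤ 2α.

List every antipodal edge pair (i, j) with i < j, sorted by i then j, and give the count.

count = 12; pairs: (0,2), (0,3), (0,4), (0,5), (1,4), (1,5), (1,6), (1,7), (2,5), (2,6), (2,7), (3,7)

α = atan 0.7 = 34.99°;  2α = 69.98°
n_0 = (-0.9926, +0.1217)
n_1 = (-0.3714, -0.9285)
n_2 = (+0.2621, -0.9651)
n_3 = (+0.9505, -0.3107)
n_4 = (+0.8262, +0.5633)
n_5 = (+0.4842, +0.8750)
n_6 = (+0.0547, +0.9985)
n_7 = (-0.3505, +0.9366)
  (0,1): δ = 104.81°  ·
  (0,2): δ = 67.82°  ✓
  (0,3): δ = 11.12°  ✓
  (0,4): δ = 41.27°  ✓
  (0,5): δ = 68.03°  ✓
  (0,6): δ = 93.85°  ·
  (0,7): δ = 117.50°  ·
  (1,2): δ = 143.01°  ·
  (1,3): δ = 86.30°  ·
  (1,4): δ = 33.91°  ✓
  (1,5): δ = 7.16°  ✓
  (1,6): δ = 18.67°  ✓
  (1,7): δ = 42.32°  ✓
  (2,3): δ = 123.30°  ·
  (2,4): δ = 70.90°  ·
  (2,5): δ = 44.15°  ✓
  (2,6): δ = 18.33°  ✓
  (2,7): δ = 5.32°  ✓
  (3,4): δ = 127.61°  ·
  (3,5): δ = 100.86°  ·
  (3,6): δ = 75.03°  ·
  (3,7): δ = 51.38°  ✓
  (4,5): δ = 153.25°  ·
  (4,6): δ = 127.42°  ·
  (4,7): δ = 103.77°  ·
  (5,6): δ = 154.18°  ·
  (5,7): δ = 130.52°  ·
  (6,7): δ = 156.35°  ·
antipodal pairs: 12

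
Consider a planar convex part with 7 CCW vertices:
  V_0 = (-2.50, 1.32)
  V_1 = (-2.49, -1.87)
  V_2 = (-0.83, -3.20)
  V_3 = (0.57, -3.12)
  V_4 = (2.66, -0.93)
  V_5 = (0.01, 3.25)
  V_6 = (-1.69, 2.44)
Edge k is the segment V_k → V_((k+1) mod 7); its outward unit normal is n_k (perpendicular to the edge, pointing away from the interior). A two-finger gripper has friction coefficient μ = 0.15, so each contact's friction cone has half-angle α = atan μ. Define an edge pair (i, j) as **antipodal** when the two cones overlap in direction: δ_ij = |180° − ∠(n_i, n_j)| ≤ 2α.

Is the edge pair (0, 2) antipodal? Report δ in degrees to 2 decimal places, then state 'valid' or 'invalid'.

α = atan 0.15 = 8.53°;  2α = 17.06°
edge 0: e_0 = (+0.01, -3.19);  n_0 = (-1.0000, -0.0031)
edge 2: e_2 = (+1.40, +0.08);  n_2 = (+0.0570, -0.9984)
∠(n_0, n_2) = 93.09°
δ = |180° − 93.09°| = 86.91°
86.91° > 2α = 17.06°  →  invalid

δ = 86.91°, invalid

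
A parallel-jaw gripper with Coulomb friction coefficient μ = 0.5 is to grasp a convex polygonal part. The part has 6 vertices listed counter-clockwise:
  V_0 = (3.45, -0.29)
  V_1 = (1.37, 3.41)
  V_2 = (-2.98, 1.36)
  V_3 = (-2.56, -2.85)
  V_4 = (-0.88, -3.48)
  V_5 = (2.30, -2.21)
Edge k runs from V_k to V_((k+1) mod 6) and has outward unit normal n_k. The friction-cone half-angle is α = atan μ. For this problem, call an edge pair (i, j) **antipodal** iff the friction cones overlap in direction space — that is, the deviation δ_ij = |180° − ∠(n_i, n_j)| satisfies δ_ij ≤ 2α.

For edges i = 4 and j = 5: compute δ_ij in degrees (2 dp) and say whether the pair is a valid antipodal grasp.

α = atan 0.5 = 26.57°;  2α = 53.13°
edge 4: e_4 = (+3.18, +1.27);  n_4 = (+0.3709, -0.9287)
edge 5: e_5 = (+1.15, +1.92);  n_5 = (+0.8579, -0.5138)
∠(n_4, n_5) = 37.31°
δ = |180° − 37.31°| = 142.69°
142.69° > 2α = 53.13°  →  invalid

δ = 142.69°, invalid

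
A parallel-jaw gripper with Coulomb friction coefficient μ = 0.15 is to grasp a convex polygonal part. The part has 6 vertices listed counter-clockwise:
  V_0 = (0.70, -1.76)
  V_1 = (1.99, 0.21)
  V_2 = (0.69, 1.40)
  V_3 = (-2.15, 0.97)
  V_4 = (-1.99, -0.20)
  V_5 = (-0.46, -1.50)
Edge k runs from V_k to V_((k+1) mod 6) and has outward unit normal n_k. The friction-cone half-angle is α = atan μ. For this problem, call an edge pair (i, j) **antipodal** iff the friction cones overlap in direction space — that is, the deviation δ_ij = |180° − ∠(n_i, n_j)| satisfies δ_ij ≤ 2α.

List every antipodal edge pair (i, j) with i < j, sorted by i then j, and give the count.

count = 1; pairs: (1,4)

α = atan 0.15 = 8.53°;  2α = 17.06°
n_0 = (+0.8366, -0.5478)
n_1 = (+0.6752, +0.7376)
n_2 = (-0.1497, +0.9887)
n_3 = (-0.9908, -0.1355)
n_4 = (-0.6475, -0.7621)
n_5 = (-0.2187, -0.9758)
  (0,1): δ = 99.25°  ·
  (0,2): δ = 48.17°  ·
  (0,3): δ = 41.00°  ·
  (0,4): δ = 82.86°  ·
  (0,5): δ = 110.58°  ·
  (1,2): δ = 128.92°  ·
  (1,3): δ = 39.74°  ·
  (1,4): δ = 2.12°  ✓
  (1,5): δ = 29.84°  ·
  (2,3): δ = 90.82°  ·
  (2,4): δ = 48.96°  ·
  (2,5): δ = 21.24°  ·
  (3,4): δ = 138.14°  ·
  (3,5): δ = 110.42°  ·
  (4,5): δ = 152.28°  ·
antipodal pairs: 1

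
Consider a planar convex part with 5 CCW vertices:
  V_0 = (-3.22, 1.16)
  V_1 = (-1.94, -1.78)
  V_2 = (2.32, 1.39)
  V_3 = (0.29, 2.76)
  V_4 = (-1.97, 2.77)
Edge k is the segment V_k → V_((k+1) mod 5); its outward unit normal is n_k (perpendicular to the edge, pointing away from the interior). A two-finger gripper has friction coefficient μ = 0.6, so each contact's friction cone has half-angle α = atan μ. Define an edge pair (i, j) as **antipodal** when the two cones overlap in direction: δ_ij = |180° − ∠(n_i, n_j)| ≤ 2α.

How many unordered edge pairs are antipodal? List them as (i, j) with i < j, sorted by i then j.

α = atan 0.6 = 30.96°;  2α = 61.93°
n_0 = (-0.9169, -0.3992)
n_1 = (+0.5970, -0.8023)
n_2 = (+0.5594, +0.8289)
n_3 = (+0.0044, +1.0000)
n_4 = (-0.7899, +0.6133)
  (0,1): δ = 76.87°  ·
  (0,2): δ = 32.46°  ✓
  (0,3): δ = 66.22°  ·
  (0,4): δ = 118.65°  ·
  (1,2): δ = 70.67°  ·
  (1,3): δ = 36.91°  ✓
  (1,4): δ = 15.52°  ✓
  (2,3): δ = 146.24°  ·
  (2,4): δ = 93.81°  ·
  (3,4): δ = 127.57°  ·
antipodal pairs: 3

count = 3; pairs: (0,2), (1,3), (1,4)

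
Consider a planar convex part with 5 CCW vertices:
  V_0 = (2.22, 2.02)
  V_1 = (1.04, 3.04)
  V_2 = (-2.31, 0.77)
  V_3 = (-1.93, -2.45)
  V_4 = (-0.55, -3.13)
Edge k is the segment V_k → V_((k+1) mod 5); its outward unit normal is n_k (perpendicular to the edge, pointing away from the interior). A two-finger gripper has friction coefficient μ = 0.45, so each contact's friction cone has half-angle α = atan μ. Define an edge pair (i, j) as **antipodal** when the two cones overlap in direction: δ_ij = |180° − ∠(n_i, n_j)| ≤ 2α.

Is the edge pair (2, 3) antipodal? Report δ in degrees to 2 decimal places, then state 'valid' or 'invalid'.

α = atan 0.45 = 24.23°;  2α = 48.46°
edge 2: e_2 = (+0.38, -3.22);  n_2 = (-0.9931, -0.1172)
edge 3: e_3 = (+1.38, -0.68);  n_3 = (-0.4420, -0.8970)
∠(n_2, n_3) = 57.04°
δ = |180° − 57.04°| = 122.96°
122.96° > 2α = 48.46°  →  invalid

δ = 122.96°, invalid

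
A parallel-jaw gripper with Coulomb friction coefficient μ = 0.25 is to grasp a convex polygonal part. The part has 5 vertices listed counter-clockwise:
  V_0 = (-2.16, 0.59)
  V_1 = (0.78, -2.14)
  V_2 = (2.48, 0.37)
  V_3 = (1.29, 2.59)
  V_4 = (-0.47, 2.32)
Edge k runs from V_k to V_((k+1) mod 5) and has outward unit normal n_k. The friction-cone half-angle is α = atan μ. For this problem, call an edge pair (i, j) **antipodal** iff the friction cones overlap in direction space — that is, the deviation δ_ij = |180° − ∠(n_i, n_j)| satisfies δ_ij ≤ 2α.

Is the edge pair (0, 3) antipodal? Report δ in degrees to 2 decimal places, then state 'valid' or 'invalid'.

δ = 51.60°, invalid

α = atan 0.25 = 14.04°;  2α = 28.07°
edge 0: e_0 = (+2.94, -2.73);  n_0 = (-0.6805, -0.7328)
edge 3: e_3 = (-1.76, -0.27);  n_3 = (-0.1516, +0.9884)
∠(n_0, n_3) = 128.40°
δ = |180° − 128.40°| = 51.60°
51.60° > 2α = 28.07°  →  invalid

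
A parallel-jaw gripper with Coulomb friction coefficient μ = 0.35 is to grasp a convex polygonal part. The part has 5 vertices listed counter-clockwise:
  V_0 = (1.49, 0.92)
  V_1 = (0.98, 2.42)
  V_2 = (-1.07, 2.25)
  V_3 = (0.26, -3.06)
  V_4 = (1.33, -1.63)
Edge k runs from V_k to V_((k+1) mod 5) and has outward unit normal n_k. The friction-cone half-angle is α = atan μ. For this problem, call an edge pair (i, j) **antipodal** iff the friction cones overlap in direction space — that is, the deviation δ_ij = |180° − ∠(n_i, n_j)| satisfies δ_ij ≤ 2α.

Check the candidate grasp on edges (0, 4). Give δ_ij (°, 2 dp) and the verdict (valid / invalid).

δ = 157.63°, invalid

α = atan 0.35 = 19.29°;  2α = 38.58°
edge 0: e_0 = (-0.51, +1.50);  n_0 = (+0.9468, +0.3219)
edge 4: e_4 = (+0.16, +2.55);  n_4 = (+0.9980, -0.0626)
∠(n_0, n_4) = 22.37°
δ = |180° − 22.37°| = 157.63°
157.63° > 2α = 38.58°  →  invalid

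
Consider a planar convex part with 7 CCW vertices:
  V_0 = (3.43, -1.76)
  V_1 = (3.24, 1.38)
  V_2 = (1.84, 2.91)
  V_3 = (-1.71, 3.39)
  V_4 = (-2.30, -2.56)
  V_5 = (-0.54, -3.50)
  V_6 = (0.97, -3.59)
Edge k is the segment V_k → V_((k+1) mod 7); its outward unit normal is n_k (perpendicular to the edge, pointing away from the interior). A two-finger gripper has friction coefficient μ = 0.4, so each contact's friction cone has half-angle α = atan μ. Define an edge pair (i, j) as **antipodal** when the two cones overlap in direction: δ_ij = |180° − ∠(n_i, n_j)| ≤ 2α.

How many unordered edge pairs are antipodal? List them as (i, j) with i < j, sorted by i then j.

count = 4; pairs: (0,3), (1,4), (2,4), (2,5)

α = atan 0.4 = 21.80°;  2α = 43.60°
n_0 = (+0.9982, +0.0604)
n_1 = (+0.7378, +0.6751)
n_2 = (+0.1340, +0.9910)
n_3 = (-0.9951, +0.0987)
n_4 = (-0.4711, -0.8821)
n_5 = (-0.0595, -0.9982)
n_6 = (+0.5969, -0.8023)
  (0,1): δ = 141.00°  ·
  (0,2): δ = 101.16°  ·
  (0,3): δ = 9.13°  ✓
  (0,4): δ = 58.43°  ·
  (0,5): δ = 83.13°  ·
  (0,6): δ = 123.18°  ·
  (1,2): δ = 140.16°  ·
  (1,3): δ = 48.12°  ·
  (1,4): δ = 19.43°  ✓
  (1,5): δ = 44.13°  ·
  (1,6): δ = 84.19°  ·
  (2,3): δ = 87.96°  ·
  (2,4): δ = 20.41°  ✓
  (2,5): δ = 4.29°  ✓
  (2,6): δ = 44.35°  ·
  (3,4): δ = 112.44°  ·
  (3,5): δ = 87.75°  ·
  (3,6): δ = 47.69°  ·
  (4,5): δ = 155.30°  ·
  (4,6): δ = 115.25°  ·
  (5,6): δ = 139.94°  ·
antipodal pairs: 4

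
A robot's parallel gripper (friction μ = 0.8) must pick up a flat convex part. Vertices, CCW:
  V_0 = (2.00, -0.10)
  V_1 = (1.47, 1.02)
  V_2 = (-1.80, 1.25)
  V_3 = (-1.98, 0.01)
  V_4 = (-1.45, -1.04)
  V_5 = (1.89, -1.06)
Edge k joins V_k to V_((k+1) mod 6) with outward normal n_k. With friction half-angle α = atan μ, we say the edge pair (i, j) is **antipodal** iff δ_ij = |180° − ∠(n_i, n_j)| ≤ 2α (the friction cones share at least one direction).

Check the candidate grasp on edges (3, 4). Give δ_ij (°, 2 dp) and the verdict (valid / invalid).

δ = 117.13°, invalid

α = atan 0.8 = 38.66°;  2α = 77.32°
edge 3: e_3 = (+0.53, -1.05);  n_3 = (-0.8927, -0.4506)
edge 4: e_4 = (+3.34, -0.02);  n_4 = (-0.0060, -1.0000)
∠(n_3, n_4) = 62.87°
δ = |180° − 62.87°| = 117.13°
117.13° > 2α = 77.32°  →  invalid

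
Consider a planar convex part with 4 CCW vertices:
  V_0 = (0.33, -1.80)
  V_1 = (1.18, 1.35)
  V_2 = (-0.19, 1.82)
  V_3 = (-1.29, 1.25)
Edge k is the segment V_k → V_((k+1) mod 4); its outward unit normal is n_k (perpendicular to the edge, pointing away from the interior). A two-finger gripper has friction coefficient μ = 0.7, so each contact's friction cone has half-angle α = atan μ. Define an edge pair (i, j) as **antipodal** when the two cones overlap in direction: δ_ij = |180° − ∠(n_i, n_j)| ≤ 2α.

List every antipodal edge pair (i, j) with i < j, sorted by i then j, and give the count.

α = atan 0.7 = 34.99°;  2α = 69.98°
n_0 = (+0.9655, -0.2605)
n_1 = (+0.3245, +0.9459)
n_2 = (-0.4601, +0.8879)
n_3 = (-0.8832, -0.4691)
  (0,1): δ = 93.83°  ·
  (0,2): δ = 47.51°  ✓
  (0,3): δ = 43.08°  ✓
  (1,2): δ = 133.67°  ·
  (1,3): δ = 43.09°  ✓
  (2,3): δ = 89.42°  ·
antipodal pairs: 3

count = 3; pairs: (0,2), (0,3), (1,3)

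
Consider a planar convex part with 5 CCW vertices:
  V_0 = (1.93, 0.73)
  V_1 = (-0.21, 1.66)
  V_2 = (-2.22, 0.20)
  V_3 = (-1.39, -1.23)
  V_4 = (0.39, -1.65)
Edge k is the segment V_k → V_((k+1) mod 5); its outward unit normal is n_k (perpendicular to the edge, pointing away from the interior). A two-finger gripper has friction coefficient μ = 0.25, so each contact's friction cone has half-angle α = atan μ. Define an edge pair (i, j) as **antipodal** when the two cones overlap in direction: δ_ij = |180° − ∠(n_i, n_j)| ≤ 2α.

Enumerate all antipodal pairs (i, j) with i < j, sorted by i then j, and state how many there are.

α = atan 0.25 = 14.04°;  2α = 28.07°
n_0 = (+0.3986, +0.9171)
n_1 = (-0.5877, +0.8091)
n_2 = (-0.8649, -0.5020)
n_3 = (-0.2296, -0.9733)
n_4 = (+0.8396, -0.5433)
  (0,1): δ = 120.52°  ·
  (0,2): δ = 36.38°  ·
  (0,3): δ = 10.21°  ✓
  (0,4): δ = 80.58°  ·
  (1,2): δ = 95.86°  ·
  (1,3): δ = 49.27°  ·
  (1,4): δ = 21.10°  ✓
  (2,3): δ = 133.41°  ·
  (2,4): δ = 63.04°  ·
  (3,4): δ = 109.63°  ·
antipodal pairs: 2

count = 2; pairs: (0,3), (1,4)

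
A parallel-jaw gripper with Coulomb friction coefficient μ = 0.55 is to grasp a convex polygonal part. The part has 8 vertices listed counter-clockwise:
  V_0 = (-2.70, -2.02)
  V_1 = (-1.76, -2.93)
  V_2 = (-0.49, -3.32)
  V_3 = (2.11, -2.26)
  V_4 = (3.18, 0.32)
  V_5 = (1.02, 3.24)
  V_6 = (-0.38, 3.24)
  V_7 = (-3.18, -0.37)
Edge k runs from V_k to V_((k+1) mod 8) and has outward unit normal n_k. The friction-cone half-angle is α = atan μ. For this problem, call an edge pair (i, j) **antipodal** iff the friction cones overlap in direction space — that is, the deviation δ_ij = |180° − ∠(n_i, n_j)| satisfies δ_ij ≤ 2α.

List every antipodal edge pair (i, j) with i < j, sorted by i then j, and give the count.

α = atan 0.55 = 28.81°;  2α = 57.62°
n_0 = (-0.6955, -0.7185)
n_1 = (-0.2936, -0.9559)
n_2 = (+0.3775, -0.9260)
n_3 = (+0.9237, -0.3831)
n_4 = (+0.8039, +0.5947)
n_5 = (+0.0000, +1.0000)
n_6 = (-0.7902, +0.6129)
n_7 = (-0.9602, -0.2793)
  (0,1): δ = 153.00°  ·
  (0,2): δ = 113.75°  ·
  (0,3): δ = 68.45°  ·
  (0,4): δ = 9.44°  ✓
  (0,5): δ = 44.07°  ✓
  (0,6): δ = 96.27°  ·
  (0,7): δ = 150.29°  ·
  (1,2): δ = 140.75°  ·
  (1,3): δ = 95.45°  ·
  (1,4): δ = 36.44°  ✓
  (1,5): δ = 17.07°  ✓
  (1,6): δ = 69.27°  ·
  (1,7): δ = 123.29°  ·
  (2,3): δ = 134.71°  ·
  (2,4): δ = 75.69°  ·
  (2,5): δ = 22.18°  ✓
  (2,6): δ = 30.02°  ✓
  (2,7): δ = 84.04°  ·
  (3,4): δ = 120.98°  ·
  (3,5): δ = 67.47°  ·
  (3,6): δ = 15.27°  ✓
  (3,7): δ = 38.75°  ✓
  (4,5): δ = 126.49°  ·
  (4,6): δ = 74.29°  ·
  (4,7): δ = 20.27°  ✓
  (5,6): δ = 127.80°  ·
  (5,7): δ = 73.78°  ·
  (6,7): δ = 125.98°  ·
antipodal pairs: 9

count = 9; pairs: (0,4), (0,5), (1,4), (1,5), (2,5), (2,6), (3,6), (3,7), (4,7)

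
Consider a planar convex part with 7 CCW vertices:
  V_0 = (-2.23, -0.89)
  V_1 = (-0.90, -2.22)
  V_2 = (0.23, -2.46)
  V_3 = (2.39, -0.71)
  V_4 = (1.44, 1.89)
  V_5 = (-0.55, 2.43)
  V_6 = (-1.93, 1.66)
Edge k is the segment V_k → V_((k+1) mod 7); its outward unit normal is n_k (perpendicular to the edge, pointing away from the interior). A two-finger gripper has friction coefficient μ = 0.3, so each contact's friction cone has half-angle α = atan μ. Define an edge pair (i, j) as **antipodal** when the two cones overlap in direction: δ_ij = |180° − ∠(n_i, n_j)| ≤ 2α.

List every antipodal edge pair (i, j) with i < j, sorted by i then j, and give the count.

α = atan 0.3 = 16.70°;  2α = 33.40°
n_0 = (-0.7071, -0.7071)
n_1 = (-0.2078, -0.9782)
n_2 = (+0.6295, -0.7770)
n_3 = (+0.9393, +0.3432)
n_4 = (+0.2619, +0.9651)
n_5 = (-0.4873, +0.8733)
n_6 = (-0.9932, +0.1168)
  (0,1): δ = 146.99°  ·
  (0,2): δ = 95.99°  ·
  (0,3): δ = 24.93°  ✓
  (0,4): δ = 29.82°  ✓
  (0,5): δ = 74.16°  ·
  (0,6): δ = 128.29°  ·
  (1,2): δ = 129.00°  ·
  (1,3): δ = 57.94°  ·
  (1,4): δ = 3.19°  ✓
  (1,5): δ = 41.15°  ·
  (1,6): δ = 95.28°  ·
  (2,3): δ = 108.94°  ·
  (2,4): δ = 54.20°  ·
  (2,5): δ = 9.85°  ✓
  (2,6): δ = 44.28°  ·
  (3,4): δ = 125.25°  ·
  (3,5): δ = 80.91°  ·
  (3,6): δ = 26.78°  ✓
  (4,5): δ = 135.66°  ·
  (4,6): δ = 81.53°  ·
  (5,6): δ = 125.87°  ·
antipodal pairs: 5

count = 5; pairs: (0,3), (0,4), (1,4), (2,5), (3,6)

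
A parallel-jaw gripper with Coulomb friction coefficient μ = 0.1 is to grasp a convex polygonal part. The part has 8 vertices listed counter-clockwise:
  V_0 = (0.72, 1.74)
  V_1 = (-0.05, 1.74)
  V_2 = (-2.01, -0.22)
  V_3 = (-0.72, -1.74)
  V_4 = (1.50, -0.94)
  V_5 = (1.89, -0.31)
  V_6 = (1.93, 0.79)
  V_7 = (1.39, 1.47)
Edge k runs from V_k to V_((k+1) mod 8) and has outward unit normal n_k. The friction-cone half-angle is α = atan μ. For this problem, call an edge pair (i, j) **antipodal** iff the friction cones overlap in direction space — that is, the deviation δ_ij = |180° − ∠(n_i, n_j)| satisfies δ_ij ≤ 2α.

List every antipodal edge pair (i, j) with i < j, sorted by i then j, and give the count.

α = atan 0.1 = 5.71°;  2α = 11.42°
n_0 = (+0.0000, +1.0000)
n_1 = (-0.7071, +0.7071)
n_2 = (-0.7624, -0.6471)
n_3 = (+0.3390, -0.9408)
n_4 = (+0.8503, -0.5264)
n_5 = (+0.9993, -0.0363)
n_6 = (+0.7831, +0.6219)
n_7 = (+0.3738, +0.9275)
  (0,1): δ = 135.00°  ·
  (0,2): δ = 49.68°  ·
  (0,3): δ = 19.82°  ·
  (0,4): δ = 58.24°  ·
  (0,5): δ = 87.92°  ·
  (0,6): δ = 128.45°  ·
  (0,7): δ = 158.05°  ·
  (1,2): δ = 94.68°  ·
  (1,3): δ = 25.18°  ·
  (1,4): δ = 13.24°  ·
  (1,5): δ = 42.92°  ·
  (1,6): δ = 83.45°  ·
  (1,7): δ = 113.05°  ·
  (2,3): δ = 110.50°  ·
  (2,4): δ = 72.08°  ·
  (2,5): δ = 42.40°  ·
  (2,6): δ = 1.87°  ✓
  (2,7): δ = 27.73°  ·
  (3,4): δ = 141.58°  ·
  (3,5): δ = 111.90°  ·
  (3,6): δ = 71.36°  ·
  (3,7): δ = 41.77°  ·
  (4,5): δ = 150.32°  ·
  (4,6): δ = 109.79°  ·
  (4,7): δ = 80.19°  ·
  (5,6): δ = 139.46°  ·
  (5,7): δ = 109.87°  ·
  (6,7): δ = 150.40°  ·
antipodal pairs: 1

count = 1; pairs: (2,6)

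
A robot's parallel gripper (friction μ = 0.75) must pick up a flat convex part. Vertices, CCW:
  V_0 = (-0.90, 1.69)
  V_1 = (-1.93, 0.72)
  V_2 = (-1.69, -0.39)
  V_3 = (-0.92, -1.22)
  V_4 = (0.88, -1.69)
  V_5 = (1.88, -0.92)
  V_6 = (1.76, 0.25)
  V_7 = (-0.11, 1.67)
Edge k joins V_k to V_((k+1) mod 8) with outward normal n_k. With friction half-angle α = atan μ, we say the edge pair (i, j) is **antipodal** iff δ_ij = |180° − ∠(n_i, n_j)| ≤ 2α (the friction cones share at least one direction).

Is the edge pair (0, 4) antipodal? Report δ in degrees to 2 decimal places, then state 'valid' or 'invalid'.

α = atan 0.75 = 36.87°;  2α = 73.74°
edge 0: e_0 = (-1.03, -0.97);  n_0 = (-0.6856, +0.7280)
edge 4: e_4 = (+1.00, +0.77);  n_4 = (+0.6101, -0.7923)
∠(n_0, n_4) = 174.31°
δ = |180° − 174.31°| = 5.69°
5.69° ≤ 2α = 73.74°  →  valid

δ = 5.69°, valid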